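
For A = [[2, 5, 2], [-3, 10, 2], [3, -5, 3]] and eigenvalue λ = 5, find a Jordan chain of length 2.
We seek v_1 ∈ ker((A - 5I)^2) \ ker(A - 5I), then set v_{i+1} = (A - 5I) v_i.

One such chain is v_1 = [[0, 1, -2]]^T, v_2 = [[1, 1, -1]]^T. Check: (A - 5I) v_2 = [[0, 0, 0]]^T = 0.

v_1 = [[0, 1, -2]]^T, v_2 = [[1, 1, -1]]^T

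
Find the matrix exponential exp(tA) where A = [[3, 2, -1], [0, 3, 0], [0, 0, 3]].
A has Jordan form J = [[3, 1, 0], [0, 3, 0], [0, 0, 3]] with A = PJP^{-1}, so e^{tA} = P e^{tJ} P^{-1}.

For a Jordan block J_k(λ), e^{tJ_k(λ)} = e^{λt} · (I + tN + t^2 N^2/2! + ... + t^{k-1} N^{k-1}/(k-1)!) where N is the nilpotent superdiagonal part.

Assembling the blocks and conjugating back gives the entries of e^{tA} as shown above.

e^{tA} = [[e^{3*t}, 2*t*e^{3*t}, -t*e^{3*t}], [0, e^{3*t}, 0], [0, 0, e^{3*t}]]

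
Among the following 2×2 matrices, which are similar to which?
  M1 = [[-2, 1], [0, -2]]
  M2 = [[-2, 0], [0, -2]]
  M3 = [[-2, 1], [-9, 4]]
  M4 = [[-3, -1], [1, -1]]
Characteristic polynomials: χ_{M1} = (x + 2)^2, χ_{M2} = (x + 2)^2, χ_{M3} = (x - 1)^2, χ_{M4} = (x + 2)^2.

{M1, M4}: invariant factors (x + 2)^2.

{M2}: invariant factors x + 2, x + 2.

{M3}: invariant factors (x - 1)^2.

Matrices are similar if and only if their invariant-factor lists agree; the partition into similarity classes is {M1, M4}, {M2}, {M3}.

3 classes: {M1, M4}, {M2}, {M3}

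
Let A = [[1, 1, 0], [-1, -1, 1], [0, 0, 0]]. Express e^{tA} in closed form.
e^{tA} = [[t + 1, t, t^2/2], [-t, 1 - t, t*(2 - t)/2], [0, 0, 1]]

A has Jordan form J = [[0, 1, 0], [0, 0, 1], [0, 0, 0]] with A = PJP^{-1}, so e^{tA} = P e^{tJ} P^{-1}.

For a Jordan block J_k(λ), e^{tJ_k(λ)} = e^{λt} · (I + tN + t^2 N^2/2! + ... + t^{k-1} N^{k-1}/(k-1)!) where N is the nilpotent superdiagonal part.

Assembling the blocks and conjugating back gives the entries of e^{tA} as shown above.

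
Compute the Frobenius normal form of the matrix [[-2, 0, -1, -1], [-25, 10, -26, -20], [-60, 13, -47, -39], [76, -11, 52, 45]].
The invariant factors of A (the non-unit diagonal entries of the Smith normal form of xI - A over ℚ[x]) are (x^2 - 3x + 1)^2, each dividing the next. The characteristic polynomial is their product, (x^2 - 3x + 1)^2.

The rational canonical form is the block-diagonal matrix of companion matrices C(f_i):
R = [[0, 0, 0, -1], [1, 0, 0, 6], [0, 1, 0, -11], [0, 0, 1, 6]].

Note the characteristic polynomial does not split into linear factors over ℚ, so A has no Jordan form over ℚ; the rational canonical form exists over any field.

R = [[0, 0, 0, -1], [1, 0, 0, 6], [0, 1, 0, -11], [0, 0, 1, 6]]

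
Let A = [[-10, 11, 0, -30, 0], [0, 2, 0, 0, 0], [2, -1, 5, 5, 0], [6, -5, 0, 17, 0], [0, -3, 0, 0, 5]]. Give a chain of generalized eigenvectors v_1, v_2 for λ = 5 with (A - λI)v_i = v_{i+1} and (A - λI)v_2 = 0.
v_1 = [[-2, 0, 0, 1, 0]]^T, v_2 = [[0, 0, 1, 0, 0]]^T

We seek v_1 ∈ ker((A - 5I)^2) \ ker(A - 5I), then set v_{i+1} = (A - 5I) v_i.

One such chain is v_1 = [[-2, 0, 0, 1, 0]]^T, v_2 = [[0, 0, 1, 0, 0]]^T. Check: (A - 5I) v_2 = [[0, 0, 0, 0, 0]]^T = 0.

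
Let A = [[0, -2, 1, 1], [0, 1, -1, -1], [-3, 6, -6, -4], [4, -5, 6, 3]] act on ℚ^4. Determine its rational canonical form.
The invariant factors of A (the non-unit diagonal entries of the Smith normal form of xI - A over ℚ[x]) are (x^2 + x + 1)^2, each dividing the next. The characteristic polynomial is their product, (x^2 + x + 1)^2.

The rational canonical form is the block-diagonal matrix of companion matrices C(f_i):
R = [[0, 0, 0, -1], [1, 0, 0, -2], [0, 1, 0, -3], [0, 0, 1, -2]].

Note the characteristic polynomial does not split into linear factors over ℚ, so A has no Jordan form over ℚ; the rational canonical form exists over any field.

R = [[0, 0, 0, -1], [1, 0, 0, -2], [0, 1, 0, -3], [0, 0, 1, -2]]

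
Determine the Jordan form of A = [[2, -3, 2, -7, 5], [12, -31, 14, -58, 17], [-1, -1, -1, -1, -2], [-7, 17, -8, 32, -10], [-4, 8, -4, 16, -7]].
J = [[-1, 1, 0, 0, 0], [0, -1, 0, 0, 0], [0, 0, -1, 1, 0], [0, 0, 0, -1, 0], [0, 0, 0, 0, -1]]

The characteristic polynomial is det(xI - A) = (x + 1)^5, so the eigenvalues are -1 (algebraic multiplicity 5).

For λ = -1: rank(A + I) = 2, rank((A + I)^2) = 0. The eigenspace has dimension 5 - 2 = 3, so there are 3 Jordan blocks; the rank sequence gives block sizes [2, 2, 1].

Assembling the blocks gives the Jordan form J above.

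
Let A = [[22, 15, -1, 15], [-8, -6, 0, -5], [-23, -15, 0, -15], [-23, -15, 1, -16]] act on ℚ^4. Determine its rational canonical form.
R = [[-1, 0, 0, 0], [0, 0, 0, 3], [0, 1, 0, 5], [0, 0, 1, 1]]

The invariant factors of A (the non-unit diagonal entries of the Smith normal form of xI - A over ℚ[x]) are x + 1, (x - 3)(x + 1)^2, each dividing the next. The characteristic polynomial is their product, (x - 3)(x + 1)^3.

The rational canonical form is the block-diagonal matrix of companion matrices C(f_i):
R = [[-1, 0, 0, 0], [0, 0, 0, 3], [0, 1, 0, 5], [0, 0, 1, 1]].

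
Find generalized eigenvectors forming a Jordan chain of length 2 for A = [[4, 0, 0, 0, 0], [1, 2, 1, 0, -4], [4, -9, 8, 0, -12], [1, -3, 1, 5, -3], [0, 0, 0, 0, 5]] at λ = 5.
v_1 = [[0, 4, 5, -4, -2]]^T, v_2 = [[0, 1, 3, -1, 0]]^T

We seek v_1 ∈ ker((A - 5I)^2) \ ker(A - 5I), then set v_{i+1} = (A - 5I) v_i.

One such chain is v_1 = [[0, 4, 5, -4, -2]]^T, v_2 = [[0, 1, 3, -1, 0]]^T. Check: (A - 5I) v_2 = [[0, 0, 0, 0, 0]]^T = 0.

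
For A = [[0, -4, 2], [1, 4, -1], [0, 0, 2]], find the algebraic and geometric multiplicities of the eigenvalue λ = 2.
The characteristic polynomial is (x - 2)^3, so the factor x - 2 appears with exponent 3: the algebraic multiplicity is 3.

rank(A - 2I) = 1, so the eigenspace has dimension 3 - 1 = 2: the geometric multiplicity is 2.

Since 2 < 3, A is not diagonalizable.

algebraic multiplicity 3, geometric multiplicity 2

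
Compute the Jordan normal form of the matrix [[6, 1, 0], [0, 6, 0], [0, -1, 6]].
J = [[6, 1, 0], [0, 6, 0], [0, 0, 6]]

The characteristic polynomial is det(xI - A) = (x - 6)^3, so the eigenvalues are 6 (algebraic multiplicity 3).

For λ = 6: rank(A - 6I) = 1, rank((A - 6I)^2) = 0. The eigenspace has dimension 3 - 1 = 2, so there are 2 Jordan blocks; the rank sequence gives block sizes [2, 1].

Assembling the blocks gives the Jordan form J above.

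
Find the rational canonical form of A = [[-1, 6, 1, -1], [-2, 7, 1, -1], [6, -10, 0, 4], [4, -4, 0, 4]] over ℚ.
The invariant factors of A (the non-unit diagonal entries of the Smith normal form of xI - A over ℚ[x]) are (x - 4)(x - 1), (x - 4)(x - 1), each dividing the next. The characteristic polynomial is their product, (x - 4)^2(x - 1)^2.

The rational canonical form is the block-diagonal matrix of companion matrices C(f_i):
R = [[0, -4, 0, 0], [1, 5, 0, 0], [0, 0, 0, -4], [0, 0, 1, 5]].

R = [[0, -4, 0, 0], [1, 5, 0, 0], [0, 0, 0, -4], [0, 0, 1, 5]]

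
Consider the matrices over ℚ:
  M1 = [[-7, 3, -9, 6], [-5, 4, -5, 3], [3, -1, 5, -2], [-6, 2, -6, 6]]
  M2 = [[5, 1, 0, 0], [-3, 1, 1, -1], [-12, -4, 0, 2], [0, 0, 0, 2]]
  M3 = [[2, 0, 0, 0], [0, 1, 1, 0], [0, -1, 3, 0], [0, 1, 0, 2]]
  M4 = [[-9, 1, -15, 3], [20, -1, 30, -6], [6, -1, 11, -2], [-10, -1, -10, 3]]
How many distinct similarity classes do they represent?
Characteristic polynomials: χ_{M1} = (x - 2)^4, χ_{M2} = (x - 2)^4, χ_{M3} = (x - 2)^4, χ_{M4} = (x - 1)^4.

{M1, M2, M3}: invariant factors x - 2, (x - 2)^3.

{M4}: invariant factors (x - 1)^2, (x - 1)^2.

Matrices are similar if and only if their invariant-factor lists agree; the partition into similarity classes is {M1, M2, M3}, {M4}.

2 classes: {M1, M2, M3}, {M4}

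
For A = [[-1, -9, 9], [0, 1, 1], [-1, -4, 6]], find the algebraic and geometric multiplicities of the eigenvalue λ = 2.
The characteristic polynomial is (x - 2)^3, so the factor x - 2 appears with exponent 3: the algebraic multiplicity is 3.

rank(A - 2I) = 2, so the eigenspace has dimension 3 - 2 = 1: the geometric multiplicity is 1.

Since 1 < 3, A is not diagonalizable.

algebraic multiplicity 3, geometric multiplicity 1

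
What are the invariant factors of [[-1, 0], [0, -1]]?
x + 1, x + 1

The Jordan structure of A has elementary divisors (x + 1), (x + 1). Arranging the block sizes at each eigenvalue in decreasing order and taking row products gives the invariant factors.

Invariant factors (smallest first, each dividing the next): x + 1, x + 1.

Check: the last factor x + 1 is the minimal polynomial, and the product (x + 1)^2 is the characteristic polynomial.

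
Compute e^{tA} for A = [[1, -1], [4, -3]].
e^{tA} = [[(2*t + 1)*e^{-t}, -t*e^{-t}], [4*t*e^{-t}, (1 - 2*t)*e^{-t}]]

A has Jordan form J = [[-1, 1], [0, -1]] with A = PJP^{-1}, so e^{tA} = P e^{tJ} P^{-1}.

For a Jordan block J_k(λ), e^{tJ_k(λ)} = e^{λt} · (I + tN + t^2 N^2/2! + ... + t^{k-1} N^{k-1}/(k-1)!) where N is the nilpotent superdiagonal part.

Assembling the blocks and conjugating back gives the entries of e^{tA} as shown above.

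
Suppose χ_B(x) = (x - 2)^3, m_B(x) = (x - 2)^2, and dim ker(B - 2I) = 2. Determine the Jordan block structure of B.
λ = 2: algebraic multiplicity 3 (exponent in χ_B), largest block size 2 (exponent in m_B), 2 blocks (geometric multiplicity). These force block sizes [2, 1].

Jordan blocks: (2, 2), (2, 1)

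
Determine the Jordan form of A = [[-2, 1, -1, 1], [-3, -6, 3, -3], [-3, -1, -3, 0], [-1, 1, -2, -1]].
J = [[-3, 1, 0, 0], [0, -3, 0, 0], [0, 0, -3, 1], [0, 0, 0, -3]]

The characteristic polynomial is det(xI - A) = (x + 3)^4, so the eigenvalues are -3 (algebraic multiplicity 4).

For λ = -3: rank(A + 3I) = 2, rank((A + 3I)^2) = 0. The eigenspace has dimension 4 - 2 = 2, so there are 2 Jordan blocks; the rank sequence gives block sizes [2, 2].

Assembling the blocks gives the Jordan form J above.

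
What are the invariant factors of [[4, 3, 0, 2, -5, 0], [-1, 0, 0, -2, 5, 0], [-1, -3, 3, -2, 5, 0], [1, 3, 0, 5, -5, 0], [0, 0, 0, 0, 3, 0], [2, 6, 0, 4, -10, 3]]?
The Jordan structure of A has elementary divisors (x - 3)^2, (x - 3), (x - 3), (x - 3), (x - 3). Arranging the block sizes at each eigenvalue in decreasing order and taking row products gives the invariant factors.

Invariant factors (smallest first, each dividing the next): x - 3, x - 3, x - 3, x - 3, (x - 3)^2.

Check: the last factor (x - 3)^2 is the minimal polynomial, and the product (x - 3)^6 is the characteristic polynomial.

x - 3, x - 3, x - 3, x - 3, (x - 3)^2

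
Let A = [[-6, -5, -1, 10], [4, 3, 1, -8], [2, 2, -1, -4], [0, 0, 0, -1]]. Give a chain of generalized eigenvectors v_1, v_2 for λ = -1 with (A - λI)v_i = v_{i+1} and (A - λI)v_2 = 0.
v_1 = [[-5, 5, 1, 0]]^T, v_2 = [[-1, 1, 0, 0]]^T

We seek v_1 ∈ ker((A + I)^2) \ ker(A + I), then set v_{i+1} = (A + I) v_i.

One such chain is v_1 = [[-5, 5, 1, 0]]^T, v_2 = [[-1, 1, 0, 0]]^T. Check: (A + I) v_2 = [[0, 0, 0, 0]]^T = 0.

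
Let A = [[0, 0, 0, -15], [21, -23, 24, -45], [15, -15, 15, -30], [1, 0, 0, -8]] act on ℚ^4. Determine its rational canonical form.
R = [[0, -15, 0, 0], [1, -8, 0, 0], [0, 0, 0, -15], [0, 0, 1, -8]]

The invariant factors of A (the non-unit diagonal entries of the Smith normal form of xI - A over ℚ[x]) are (x + 3)(x + 5), (x + 3)(x + 5), each dividing the next. The characteristic polynomial is their product, (x + 3)^2(x + 5)^2.

The rational canonical form is the block-diagonal matrix of companion matrices C(f_i):
R = [[0, -15, 0, 0], [1, -8, 0, 0], [0, 0, 0, -15], [0, 0, 1, -8]].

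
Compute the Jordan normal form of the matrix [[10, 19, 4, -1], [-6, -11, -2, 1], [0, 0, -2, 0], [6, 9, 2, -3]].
The characteristic polynomial is det(xI - A) = x(x + 2)^3, so the eigenvalues are -2 (algebraic multiplicity 3), 0 (algebraic multiplicity 1).

For λ = -2: rank(A + 2I) = 2, rank((A + 2I)^2) = 1. The eigenspace has dimension 4 - 2 = 2, so there are 2 Jordan blocks; the rank sequence gives block sizes [2, 1].

For λ = 0: algebraic multiplicity 1 gives one 1×1 block.

Assembling the blocks gives the Jordan form J above.

J = [[-2, 1, 0, 0], [0, -2, 0, 0], [0, 0, -2, 0], [0, 0, 0, 0]]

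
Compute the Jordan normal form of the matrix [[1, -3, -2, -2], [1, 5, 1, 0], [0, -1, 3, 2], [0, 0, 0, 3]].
The characteristic polynomial is det(xI - A) = (x - 3)^4, so the eigenvalues are 3 (algebraic multiplicity 4).

For λ = 3: rank(A - 3I) = 2, rank((A - 3I)^2) = 1, rank((A - 3I)^3) = 0. The eigenspace has dimension 4 - 2 = 2, so there are 2 Jordan blocks; the rank sequence gives block sizes [3, 1].

Assembling the blocks gives the Jordan form J above.

J = [[3, 1, 0, 0], [0, 3, 1, 0], [0, 0, 3, 0], [0, 0, 0, 3]]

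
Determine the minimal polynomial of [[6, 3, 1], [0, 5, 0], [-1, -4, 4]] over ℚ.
m_A(x) = (x - 5)^3

The characteristic polynomial factors as (x - 5)^3. The minimal polynomial is ∏(x - λ)^{k_λ} where k_λ is the size of the largest Jordan block at λ.

For λ = 5: rank(A - 5I) = 2, and the largest Jordan block has size 3 (the smallest k with rank((A - 5I)^k) = rank((A - 5I)^(k+1))).

So m_A(x) = (x - 5)^3.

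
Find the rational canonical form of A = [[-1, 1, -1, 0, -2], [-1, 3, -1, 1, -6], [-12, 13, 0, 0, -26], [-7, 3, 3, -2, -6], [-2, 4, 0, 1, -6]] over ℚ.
R = [[-2, 0, 0, 0, 0], [0, 0, 0, 0, -10], [0, 1, 0, 0, -17], [0, 0, 1, 0, -10], [0, 0, 0, 1, -4]]

The invariant factors of A (the non-unit diagonal entries of the Smith normal form of xI - A over ℚ[x]) are x + 2, (x + 1)(x + 2)(x^2 + x + 5), each dividing the next. The characteristic polynomial is their product, (x + 1)(x + 2)^2(x^2 + x + 5).

The rational canonical form is the block-diagonal matrix of companion matrices C(f_i):
R = [[-2, 0, 0, 0, 0], [0, 0, 0, 0, -10], [0, 1, 0, 0, -17], [0, 0, 1, 0, -10], [0, 0, 0, 1, -4]].

Note the characteristic polynomial does not split into linear factors over ℚ, so A has no Jordan form over ℚ; the rational canonical form exists over any field.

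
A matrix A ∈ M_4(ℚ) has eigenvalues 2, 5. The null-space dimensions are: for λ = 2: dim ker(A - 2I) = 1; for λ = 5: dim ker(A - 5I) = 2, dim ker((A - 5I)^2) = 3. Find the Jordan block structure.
Jordan blocks: (2, 1), (5, 2), (5, 1)

λ = 2: successive nullity increments [1] count blocks of size ≥ k; block sizes are [1].
λ = 5: successive nullity increments [2, 1] count blocks of size ≥ k; block sizes are [2, 1].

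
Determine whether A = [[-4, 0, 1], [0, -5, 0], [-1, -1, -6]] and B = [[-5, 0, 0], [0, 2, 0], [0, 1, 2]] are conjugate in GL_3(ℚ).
No.

trace(A) = -15 but trace(B) = -1. The trace is a similarity invariant, so A and B are not similar.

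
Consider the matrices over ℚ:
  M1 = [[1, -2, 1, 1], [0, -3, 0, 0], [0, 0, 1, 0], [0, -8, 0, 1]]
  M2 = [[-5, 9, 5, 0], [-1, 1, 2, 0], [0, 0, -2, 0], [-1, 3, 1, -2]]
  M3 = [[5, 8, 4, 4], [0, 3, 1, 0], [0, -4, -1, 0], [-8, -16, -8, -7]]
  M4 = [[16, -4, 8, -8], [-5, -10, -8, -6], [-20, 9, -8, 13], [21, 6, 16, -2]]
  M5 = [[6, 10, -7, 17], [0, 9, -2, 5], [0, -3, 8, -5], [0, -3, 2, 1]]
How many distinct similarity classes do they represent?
Characteristic polynomials: χ_{M1} = (x - 1)^3(x + 3), χ_{M2} = (x + 2)^4, χ_{M3} = (x - 1)^3(x + 3), χ_{M4} = x^2(x + 2)^2, χ_{M5} = (x - 6)^4.

{M1, M3}: invariant factors x - 1, (x - 1)^2(x + 3).

{M2}: invariant factors x + 2, (x + 2)^3.

{M4}: invariant factors x^2(x + 2)^2.

{M5}: invariant factors (x - 6)^2, (x - 6)^2.

Matrices are similar if and only if their invariant-factor lists agree; the partition into similarity classes is {M1, M3}, {M2}, {M4}, {M5}.

4 classes: {M1, M3}, {M2}, {M4}, {M5}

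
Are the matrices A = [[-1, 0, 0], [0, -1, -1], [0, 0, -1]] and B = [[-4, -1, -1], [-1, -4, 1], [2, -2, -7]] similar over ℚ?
No.

trace(A) = -3 but trace(B) = -15. The trace is a similarity invariant, so A and B are not similar.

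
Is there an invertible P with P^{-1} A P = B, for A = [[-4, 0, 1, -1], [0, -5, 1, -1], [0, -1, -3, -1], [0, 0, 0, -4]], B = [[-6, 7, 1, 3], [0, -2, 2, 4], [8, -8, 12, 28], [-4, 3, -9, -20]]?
Two matrices over a field are similar if and only if they have the same invariant factors.

Both A and B have characteristic polynomial (x + 4)^4 and minimal polynomial (x + 4)^3. Computing further, both have invariant factors x + 4, (x + 4)^3. Hence A and B are similar.

Yes.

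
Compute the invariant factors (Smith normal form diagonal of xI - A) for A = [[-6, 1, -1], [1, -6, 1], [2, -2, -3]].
The Jordan structure of A has elementary divisors (x + 5)^2, (x + 5). Arranging the block sizes at each eigenvalue in decreasing order and taking row products gives the invariant factors.

Invariant factors (smallest first, each dividing the next): x + 5, (x + 5)^2.

Check: the last factor (x + 5)^2 is the minimal polynomial, and the product (x + 5)^3 is the characteristic polynomial.

x + 5, (x + 5)^2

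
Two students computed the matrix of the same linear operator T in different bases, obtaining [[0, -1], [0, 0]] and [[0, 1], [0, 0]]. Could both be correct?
Two matrices over a field are similar if and only if they have the same invariant factors.

Both A and B have characteristic polynomial x^2 and minimal polynomial x^2. Computing further, both have invariant factors x^2. Hence A and B are similar.

Yes.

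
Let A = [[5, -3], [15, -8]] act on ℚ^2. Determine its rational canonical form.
The invariant factors of A (the non-unit diagonal entries of the Smith normal form of xI - A over ℚ[x]) are x^2 + 3x + 5, each dividing the next. The characteristic polynomial is their product, x^2 + 3x + 5.

The rational canonical form is the block-diagonal matrix of companion matrices C(f_i):
R = [[0, -5], [1, -3]].

Note the characteristic polynomial does not split into linear factors over ℚ, so A has no Jordan form over ℚ; the rational canonical form exists over any field.

R = [[0, -5], [1, -3]]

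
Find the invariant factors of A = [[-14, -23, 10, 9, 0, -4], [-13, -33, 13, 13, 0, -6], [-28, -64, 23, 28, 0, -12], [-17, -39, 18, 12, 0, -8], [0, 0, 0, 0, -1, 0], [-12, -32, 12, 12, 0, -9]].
The Jordan structure of A has elementary divisors (x + 5)^3, (x + 5), (x + 1), (x + 1). Arranging the block sizes at each eigenvalue in decreasing order and taking row products gives the invariant factors.

Invariant factors (smallest first, each dividing the next): (x + 1)(x + 5), (x + 1)(x + 5)^3.

Check: the last factor (x + 1)(x + 5)^3 is the minimal polynomial, and the product (x + 1)^2(x + 5)^4 is the characteristic polynomial.

(x + 1)(x + 5), (x + 1)(x + 5)^3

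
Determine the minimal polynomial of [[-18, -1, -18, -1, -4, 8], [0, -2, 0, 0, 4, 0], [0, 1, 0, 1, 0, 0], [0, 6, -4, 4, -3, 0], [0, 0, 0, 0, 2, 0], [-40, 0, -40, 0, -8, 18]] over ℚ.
m_A(x) = (x - 2)^3(x + 2)

The characteristic polynomial factors as (x - 2)^4(x + 2)^2. The minimal polynomial is ∏(x - λ)^{k_λ} where k_λ is the size of the largest Jordan block at λ.

For λ = -2: rank(A + 2I) = 4, and the largest Jordan block has size 1 (the smallest k with rank((A + 2I)^k) = rank((A + 2I)^(k+1))).
For λ = 2: rank(A - 2I) = 4, and the largest Jordan block has size 3 (the smallest k with rank((A - 2I)^k) = rank((A - 2I)^(k+1))).

So m_A(x) = (x - 2)^3(x + 2).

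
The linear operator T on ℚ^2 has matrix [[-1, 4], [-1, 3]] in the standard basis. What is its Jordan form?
J = [[1, 1], [0, 1]]

The characteristic polynomial is det(xI - A) = (x - 1)^2, so the eigenvalues are 1 (algebraic multiplicity 2).

For λ = 1: rank(A - I) = 1, rank((A - I)^2) = 0. The eigenspace has dimension 2 - 1 = 1, so there is 1 Jordan block; the rank sequence gives block sizes [2].

Assembling the blocks gives the Jordan form J above.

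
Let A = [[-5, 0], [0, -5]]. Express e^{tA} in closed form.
A has Jordan form J = [[-5, 0], [0, -5]] with A = PJP^{-1}, so e^{tA} = P e^{tJ} P^{-1}.

For a Jordan block J_k(λ), e^{tJ_k(λ)} = e^{λt} · (I + tN + t^2 N^2/2! + ... + t^{k-1} N^{k-1}/(k-1)!) where N is the nilpotent superdiagonal part.

Assembling the blocks and conjugating back gives the entries of e^{tA} as shown above.

e^{tA} = [[e^{-5*t}, 0], [0, e^{-5*t}]]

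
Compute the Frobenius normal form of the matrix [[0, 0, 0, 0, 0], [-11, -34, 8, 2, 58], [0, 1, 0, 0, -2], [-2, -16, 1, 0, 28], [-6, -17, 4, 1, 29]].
The invariant factors of A (the non-unit diagonal entries of the Smith normal form of xI - A over ℚ[x]) are x^3(x + 1)(x + 4), each dividing the next. The characteristic polynomial is their product, x^3(x + 1)(x + 4).

The rational canonical form is the block-diagonal matrix of companion matrices C(f_i):
R = [[0, 0, 0, 0, 0], [1, 0, 0, 0, 0], [0, 1, 0, 0, 0], [0, 0, 1, 0, -4], [0, 0, 0, 1, -5]].

R = [[0, 0, 0, 0, 0], [1, 0, 0, 0, 0], [0, 1, 0, 0, 0], [0, 0, 1, 0, -4], [0, 0, 0, 1, -5]]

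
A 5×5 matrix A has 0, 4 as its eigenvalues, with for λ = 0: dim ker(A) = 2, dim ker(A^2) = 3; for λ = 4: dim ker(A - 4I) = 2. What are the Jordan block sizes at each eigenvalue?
λ = 0: successive nullity increments [2, 1] count blocks of size ≥ k; block sizes are [2, 1].
λ = 4: successive nullity increments [2] count blocks of size ≥ k; block sizes are [1, 1].

Jordan blocks: (0, 2), (0, 1), (4, 1), (4, 1)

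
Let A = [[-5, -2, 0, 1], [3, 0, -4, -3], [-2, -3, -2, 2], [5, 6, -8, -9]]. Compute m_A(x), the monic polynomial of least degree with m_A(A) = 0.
m_A(x) = (x + 4)^3

The characteristic polynomial factors as (x + 4)^4. The minimal polynomial is ∏(x - λ)^{k_λ} where k_λ is the size of the largest Jordan block at λ.

For λ = -4: rank(A + 4I) = 2, and the largest Jordan block has size 3 (the smallest k with rank((A + 4I)^k) = rank((A + 4I)^(k+1))).

So m_A(x) = (x + 4)^3.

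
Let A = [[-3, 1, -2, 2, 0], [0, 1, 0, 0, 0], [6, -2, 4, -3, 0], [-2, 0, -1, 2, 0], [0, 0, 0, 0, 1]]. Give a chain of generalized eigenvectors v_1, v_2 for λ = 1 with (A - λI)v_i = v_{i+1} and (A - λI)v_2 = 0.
We seek v_1 ∈ ker((A - I)^2) \ ker(A - I), then set v_{i+1} = (A - I) v_i.

One such chain is v_1 = [[-1, 1, 2, 0, 0]]^T, v_2 = [[1, 0, -2, 0, 0]]^T. Check: (A - I) v_2 = [[0, 0, 0, 0, 0]]^T = 0.

v_1 = [[-1, 1, 2, 0, 0]]^T, v_2 = [[1, 0, -2, 0, 0]]^T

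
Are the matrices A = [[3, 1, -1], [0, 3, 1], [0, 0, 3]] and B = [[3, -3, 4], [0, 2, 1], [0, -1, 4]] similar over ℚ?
Two matrices over a field are similar if and only if they have the same invariant factors.

Both A and B have characteristic polynomial (x - 3)^3 and minimal polynomial (x - 3)^3. Computing further, both have invariant factors (x - 3)^3. Hence A and B are similar.

Yes.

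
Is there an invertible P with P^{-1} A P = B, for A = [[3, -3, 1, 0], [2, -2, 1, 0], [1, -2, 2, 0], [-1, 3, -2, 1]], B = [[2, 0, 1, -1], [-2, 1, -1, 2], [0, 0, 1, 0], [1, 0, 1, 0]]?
No.

Both have characteristic polynomial (x - 1)^4, but the minimal polynomial of A is (x - 1)^3 while the minimal polynomial of B is (x - 1)^2. The minimal polynomial is a similarity invariant, so A and B are not similar.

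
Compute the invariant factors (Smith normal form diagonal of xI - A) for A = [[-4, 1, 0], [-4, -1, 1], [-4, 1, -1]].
(x + 2)^3

The Jordan structure of A has elementary divisors (x + 2)^3. Arranging the block sizes at each eigenvalue in decreasing order and taking row products gives the invariant factors.

Invariant factors (smallest first, each dividing the next): (x + 2)^3.

Check: the last factor (x + 2)^3 is the minimal polynomial, and the product (x + 2)^3 is the characteristic polynomial.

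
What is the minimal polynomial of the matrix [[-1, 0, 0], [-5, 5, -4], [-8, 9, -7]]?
m_A(x) = (x + 1)^3

The characteristic polynomial factors as (x + 1)^3. The minimal polynomial is ∏(x - λ)^{k_λ} where k_λ is the size of the largest Jordan block at λ.

For λ = -1: rank(A + I) = 2, and the largest Jordan block has size 3 (the smallest k with rank((A + I)^k) = rank((A + I)^(k+1))).

So m_A(x) = (x + 1)^3.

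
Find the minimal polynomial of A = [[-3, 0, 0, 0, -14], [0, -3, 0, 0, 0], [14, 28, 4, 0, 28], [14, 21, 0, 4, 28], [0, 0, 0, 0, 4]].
The characteristic polynomial factors as (x - 4)^3(x + 3)^2. The minimal polynomial is ∏(x - λ)^{k_λ} where k_λ is the size of the largest Jordan block at λ.

For λ = -3: rank(A + 3I) = 3, and the largest Jordan block has size 1 (the smallest k with rank((A + 3I)^k) = rank((A + 3I)^(k+1))).
For λ = 4: rank(A - 4I) = 2, and the largest Jordan block has size 1 (the smallest k with rank((A - 4I)^k) = rank((A - 4I)^(k+1))).

So m_A(x) = (x - 4)(x + 3).

m_A(x) = (x - 4)(x + 3)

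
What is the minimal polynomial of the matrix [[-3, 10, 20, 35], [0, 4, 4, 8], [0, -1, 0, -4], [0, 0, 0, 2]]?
The characteristic polynomial factors as (x - 2)^3(x + 3). The minimal polynomial is ∏(x - λ)^{k_λ} where k_λ is the size of the largest Jordan block at λ.

For λ = -3: rank(A + 3I) = 3, and the largest Jordan block has size 1 (the smallest k with rank((A + 3I)^k) = rank((A + 3I)^(k+1))).
For λ = 2: rank(A - 2I) = 2, and the largest Jordan block has size 2 (the smallest k with rank((A - 2I)^k) = rank((A - 2I)^(k+1))).

So m_A(x) = (x - 2)^2(x + 3).

m_A(x) = (x - 2)^2(x + 3)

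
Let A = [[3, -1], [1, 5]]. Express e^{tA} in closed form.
A has Jordan form J = [[4, 1], [0, 4]] with A = PJP^{-1}, so e^{tA} = P e^{tJ} P^{-1}.

For a Jordan block J_k(λ), e^{tJ_k(λ)} = e^{λt} · (I + tN + t^2 N^2/2! + ... + t^{k-1} N^{k-1}/(k-1)!) where N is the nilpotent superdiagonal part.

Assembling the blocks and conjugating back gives the entries of e^{tA} as shown above.

e^{tA} = [[(1 - t)*e^{4*t}, -t*e^{4*t}], [t*e^{4*t}, (t + 1)*e^{4*t}]]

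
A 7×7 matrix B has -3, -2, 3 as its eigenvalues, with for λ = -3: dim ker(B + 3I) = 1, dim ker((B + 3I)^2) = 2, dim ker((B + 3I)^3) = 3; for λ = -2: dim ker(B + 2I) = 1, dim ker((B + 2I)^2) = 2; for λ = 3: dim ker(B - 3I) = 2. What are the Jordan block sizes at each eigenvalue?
λ = -3: successive nullity increments [1, 1, 1] count blocks of size ≥ k; block sizes are [3].
λ = -2: successive nullity increments [1, 1] count blocks of size ≥ k; block sizes are [2].
λ = 3: successive nullity increments [2] count blocks of size ≥ k; block sizes are [1, 1].

Jordan blocks: (-3, 3), (-2, 2), (3, 1), (3, 1)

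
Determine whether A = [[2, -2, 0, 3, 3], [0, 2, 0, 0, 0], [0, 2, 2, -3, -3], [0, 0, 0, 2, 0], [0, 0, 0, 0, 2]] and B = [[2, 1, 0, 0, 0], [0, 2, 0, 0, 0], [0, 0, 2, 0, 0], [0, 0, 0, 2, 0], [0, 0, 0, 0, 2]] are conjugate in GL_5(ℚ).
Yes.

Two matrices over a field are similar if and only if they have the same invariant factors.

Both A and B have characteristic polynomial (x - 2)^5 and minimal polynomial (x - 2)^2. Computing further, both have invariant factors x - 2, x - 2, x - 2, (x - 2)^2. Hence A and B are similar.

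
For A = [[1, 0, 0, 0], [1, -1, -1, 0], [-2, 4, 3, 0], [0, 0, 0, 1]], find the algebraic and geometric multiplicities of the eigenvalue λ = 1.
The characteristic polynomial is (x - 1)^4, so the factor x - 1 appears with exponent 4: the algebraic multiplicity is 4.

rank(A - I) = 1, so the eigenspace has dimension 4 - 1 = 3: the geometric multiplicity is 3.

Since 3 < 4, A is not diagonalizable.

algebraic multiplicity 4, geometric multiplicity 3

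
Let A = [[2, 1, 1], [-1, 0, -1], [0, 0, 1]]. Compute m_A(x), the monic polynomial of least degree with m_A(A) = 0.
m_A(x) = (x - 1)^2

The characteristic polynomial factors as (x - 1)^3. The minimal polynomial is ∏(x - λ)^{k_λ} where k_λ is the size of the largest Jordan block at λ.

For λ = 1: rank(A - I) = 1, and the largest Jordan block has size 2 (the smallest k with rank((A - I)^k) = rank((A - I)^(k+1))).

So m_A(x) = (x - 1)^2.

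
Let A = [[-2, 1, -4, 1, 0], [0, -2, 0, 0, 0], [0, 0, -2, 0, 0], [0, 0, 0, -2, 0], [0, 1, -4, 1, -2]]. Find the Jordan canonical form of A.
J = [[-2, 1, 0, 0, 0], [0, -2, 0, 0, 0], [0, 0, -2, 0, 0], [0, 0, 0, -2, 0], [0, 0, 0, 0, -2]]

The characteristic polynomial is det(xI - A) = (x + 2)^5, so the eigenvalues are -2 (algebraic multiplicity 5).

For λ = -2: rank(A + 2I) = 1, rank((A + 2I)^2) = 0. The eigenspace has dimension 5 - 1 = 4, so there are 4 Jordan blocks; the rank sequence gives block sizes [2, 1, 1, 1].

Assembling the blocks gives the Jordan form J above.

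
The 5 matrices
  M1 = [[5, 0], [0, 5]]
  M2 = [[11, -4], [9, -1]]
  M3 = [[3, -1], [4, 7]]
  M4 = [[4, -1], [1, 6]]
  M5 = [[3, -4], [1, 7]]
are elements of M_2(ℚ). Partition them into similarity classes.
2 classes: {M1}, {M2, M3, M4, M5}

Characteristic polynomials: χ_{M1} = (x - 5)^2, χ_{M2} = (x - 5)^2, χ_{M3} = (x - 5)^2, χ_{M4} = (x - 5)^2, χ_{M5} = (x - 5)^2.

{M1}: invariant factors x - 5, x - 5.

{M2, M3, M4, M5}: invariant factors (x - 5)^2.

Matrices are similar if and only if their invariant-factor lists agree; the partition into similarity classes is {M1}, {M2, M3, M4, M5}.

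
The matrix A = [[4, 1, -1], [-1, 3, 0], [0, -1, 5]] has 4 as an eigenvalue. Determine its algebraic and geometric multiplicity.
The characteristic polynomial is (x - 4)^3, so the factor x - 4 appears with exponent 3: the algebraic multiplicity is 3.

rank(A - 4I) = 2, so the eigenspace has dimension 3 - 2 = 1: the geometric multiplicity is 1.

Since 1 < 3, A is not diagonalizable.

algebraic multiplicity 3, geometric multiplicity 1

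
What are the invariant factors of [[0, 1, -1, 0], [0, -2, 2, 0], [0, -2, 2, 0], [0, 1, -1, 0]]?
x, x, x^2

The Jordan structure of A has elementary divisors x^2, x, x. Arranging the block sizes at each eigenvalue in decreasing order and taking row products gives the invariant factors.

Invariant factors (smallest first, each dividing the next): x, x, x^2.

Check: the last factor x^2 is the minimal polynomial, and the product x^4 is the characteristic polynomial.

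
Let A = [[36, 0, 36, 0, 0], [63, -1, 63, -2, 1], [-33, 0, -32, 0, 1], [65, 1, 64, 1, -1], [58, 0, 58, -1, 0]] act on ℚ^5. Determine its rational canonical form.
The invariant factors of A (the non-unit diagonal entries of the Smith normal form of xI - A over ℚ[x]) are (x + 4)(x^2 - 4x - 3)^2, each dividing the next. The characteristic polynomial is their product, (x + 4)(x^2 - 4x - 3)^2.

The rational canonical form is the block-diagonal matrix of companion matrices C(f_i):
R = [[0, 0, 0, 0, -36], [1, 0, 0, 0, -105], [0, 1, 0, 0, -64], [0, 0, 1, 0, 22], [0, 0, 0, 1, 4]].

Note the characteristic polynomial does not split into linear factors over ℚ, so A has no Jordan form over ℚ; the rational canonical form exists over any field.

R = [[0, 0, 0, 0, -36], [1, 0, 0, 0, -105], [0, 1, 0, 0, -64], [0, 0, 1, 0, 22], [0, 0, 0, 1, 4]]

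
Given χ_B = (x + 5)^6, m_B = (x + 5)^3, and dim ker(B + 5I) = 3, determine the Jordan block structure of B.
Jordan blocks: (-5, 3), (-5, 2), (-5, 1)

λ = -5: algebraic multiplicity 6 (exponent in χ_B), largest block size 3 (exponent in m_B), 3 blocks (geometric multiplicity). These force block sizes [3, 2, 1].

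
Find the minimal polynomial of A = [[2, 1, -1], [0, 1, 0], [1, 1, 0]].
The characteristic polynomial factors as (x - 1)^3. The minimal polynomial is ∏(x - λ)^{k_λ} where k_λ is the size of the largest Jordan block at λ.

For λ = 1: rank(A - I) = 1, and the largest Jordan block has size 2 (the smallest k with rank((A - I)^k) = rank((A - I)^(k+1))).

So m_A(x) = (x - 1)^2.

m_A(x) = (x - 1)^2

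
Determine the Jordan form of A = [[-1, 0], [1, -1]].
The characteristic polynomial is det(xI - A) = (x + 1)^2, so the eigenvalues are -1 (algebraic multiplicity 2).

For λ = -1: rank(A + I) = 1, rank((A + I)^2) = 0. The eigenspace has dimension 2 - 1 = 1, so there is 1 Jordan block; the rank sequence gives block sizes [2].

Assembling the blocks gives the Jordan form J above.

J = [[-1, 1], [0, -1]]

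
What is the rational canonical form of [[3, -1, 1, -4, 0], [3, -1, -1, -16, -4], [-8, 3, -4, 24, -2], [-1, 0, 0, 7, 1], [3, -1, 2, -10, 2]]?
The invariant factors of A (the non-unit diagonal entries of the Smith normal form of xI - A over ℚ[x]) are (x - 6)(x - 1)(x^3 - x - 4), each dividing the next. The characteristic polynomial is their product, (x - 6)(x - 1)(x^3 - x - 4).

The rational canonical form is the block-diagonal matrix of companion matrices C(f_i):
R = [[0, 0, 0, 0, 24], [1, 0, 0, 0, -22], [0, 1, 0, 0, -3], [0, 0, 1, 0, -5], [0, 0, 0, 1, 7]].

Note the characteristic polynomial does not split into linear factors over ℚ, so A has no Jordan form over ℚ; the rational canonical form exists over any field.

R = [[0, 0, 0, 0, 24], [1, 0, 0, 0, -22], [0, 1, 0, 0, -3], [0, 0, 1, 0, -5], [0, 0, 0, 1, 7]]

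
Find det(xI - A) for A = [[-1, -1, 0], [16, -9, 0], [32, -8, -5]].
xI - A = [[x + 1, 1, 0], [-16, x + 9, 0], [-32, 8, x + 5]].

Expanding det(xI - A) along the first row:
det(xI - A) = + (x + 1)·det([[x + 9, 0], [8, x + 5]]) - (1)·det([[-16, 0], [-32, x + 5]]) + (0)·det([[-16, x + 9], [-32, 8]]).

Evaluating gives χ_A(x) = x^3 + 15x^2 + 75x + 125 = (x + 5)^3.

χ_A(x) = (x + 5)^3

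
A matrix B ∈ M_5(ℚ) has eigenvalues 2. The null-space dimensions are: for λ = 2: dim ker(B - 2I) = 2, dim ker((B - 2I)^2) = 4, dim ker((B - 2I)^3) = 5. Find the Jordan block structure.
λ = 2: successive nullity increments [2, 2, 1] count blocks of size ≥ k; block sizes are [3, 2].

Jordan blocks: (2, 3), (2, 2)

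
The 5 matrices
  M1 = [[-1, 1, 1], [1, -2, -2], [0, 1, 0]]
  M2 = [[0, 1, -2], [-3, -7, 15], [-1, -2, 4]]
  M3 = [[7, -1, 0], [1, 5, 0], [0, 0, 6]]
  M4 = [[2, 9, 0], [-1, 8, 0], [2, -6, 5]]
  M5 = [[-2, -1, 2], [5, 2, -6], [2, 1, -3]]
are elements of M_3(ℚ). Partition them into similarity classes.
3 classes: {M1, M2, M5}, {M3}, {M4}

Characteristic polynomials: χ_{M1} = (x + 1)^3, χ_{M2} = (x + 1)^3, χ_{M3} = (x - 6)^3, χ_{M4} = (x - 5)^3, χ_{M5} = (x + 1)^3.

{M1, M2, M5}: invariant factors (x + 1)^3.

{M3}: invariant factors x - 6, (x - 6)^2.

{M4}: invariant factors x - 5, (x - 5)^2.

Matrices are similar if and only if their invariant-factor lists agree; the partition into similarity classes is {M1, M2, M5}, {M3}, {M4}.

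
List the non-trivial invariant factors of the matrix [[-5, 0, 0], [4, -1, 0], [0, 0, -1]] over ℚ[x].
The Jordan structure of A has elementary divisors (x + 5), (x + 1), (x + 1). Arranging the block sizes at each eigenvalue in decreasing order and taking row products gives the invariant factors.

Invariant factors (smallest first, each dividing the next): x + 1, (x + 1)(x + 5).

Check: the last factor (x + 1)(x + 5) is the minimal polynomial, and the product (x + 1)^2(x + 5) is the characteristic polynomial.

x + 1, (x + 1)(x + 5)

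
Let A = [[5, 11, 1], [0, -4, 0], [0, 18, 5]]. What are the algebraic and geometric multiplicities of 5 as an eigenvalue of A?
The characteristic polynomial is (x - 5)^2(x + 4), so the factor x - 5 appears with exponent 2: the algebraic multiplicity is 2.

rank(A - 5I) = 2, so the eigenspace has dimension 3 - 2 = 1: the geometric multiplicity is 1.

Since 1 < 2, A is not diagonalizable.

algebraic multiplicity 2, geometric multiplicity 1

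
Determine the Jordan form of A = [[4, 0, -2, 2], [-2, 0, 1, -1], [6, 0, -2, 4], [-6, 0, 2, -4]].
The characteristic polynomial is det(xI - A) = x^3(x + 2), so the eigenvalues are -2 (algebraic multiplicity 1), 0 (algebraic multiplicity 3).

For λ = -2: algebraic multiplicity 1 gives one 1×1 block.

For λ = 0: rank(A) = 2, rank(A^2) = 1. The eigenspace has dimension 4 - 2 = 2, so there are 2 Jordan blocks; the rank sequence gives block sizes [2, 1].

Assembling the blocks gives the Jordan form J above.

J = [[-2, 0, 0, 0], [0, 0, 1, 0], [0, 0, 0, 0], [0, 0, 0, 0]]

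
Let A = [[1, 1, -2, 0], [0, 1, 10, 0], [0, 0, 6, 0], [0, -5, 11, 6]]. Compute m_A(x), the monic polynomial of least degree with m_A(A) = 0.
m_A(x) = (x - 6)^2(x - 1)^2

The characteristic polynomial factors as (x - 6)^2(x - 1)^2. The minimal polynomial is ∏(x - λ)^{k_λ} where k_λ is the size of the largest Jordan block at λ.

For λ = 1: rank(A - I) = 3, and the largest Jordan block has size 2 (the smallest k with rank((A - I)^k) = rank((A - I)^(k+1))).
For λ = 6: rank(A - 6I) = 3, and the largest Jordan block has size 2 (the smallest k with rank((A - 6I)^k) = rank((A - 6I)^(k+1))).

So m_A(x) = (x - 6)^2(x - 1)^2.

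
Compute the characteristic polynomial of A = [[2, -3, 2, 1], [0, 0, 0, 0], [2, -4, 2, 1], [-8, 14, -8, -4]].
χ_A(x) = x^4

xI - A = [[x - 2, 3, -2, -1], [0, x, 0, 0], [-2, 4, x - 2, -1], [8, -14, 8, x + 4]].

Expanding det(xI - A) along the first row:
det(xI - A) = + (x - 2)·det([[x, 0, 0], [4, x - 2, -1], [-14, 8, x + 4]]) - (3)·det([[0, 0, 0], [-2, x - 2, -1], [8, 8, x + 4]]) + (-2)·det([[0, x, 0], [-2, 4, -1], [8, -14, x + 4]]) - (-1)·det([[0, x, 0], [-2, 4, x - 2], [8, -14, 8]]).

Evaluating gives χ_A(x) = x^4.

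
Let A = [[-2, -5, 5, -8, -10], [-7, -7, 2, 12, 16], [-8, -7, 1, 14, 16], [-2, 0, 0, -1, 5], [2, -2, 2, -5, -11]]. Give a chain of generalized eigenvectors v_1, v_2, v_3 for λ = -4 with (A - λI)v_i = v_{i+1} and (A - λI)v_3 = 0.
We seek v_1 ∈ ker((A + 4I)^3) \ ker((A + 4I)^2), then set v_{i+1} = (A + 4I) v_i.

One such chain is v_1 = [[0, -1, -1, 0, 0]]^T, v_2 = [[0, 1, 2, 0, 0]]^T, v_3 = [[5, 1, 3, 0, 2]]^T. Check: (A + 4I) v_3 = [[0, 0, 0, 0, 0]]^T = 0.

v_1 = [[0, -1, -1, 0, 0]]^T, v_2 = [[0, 1, 2, 0, 0]]^T, v_3 = [[5, 1, 3, 0, 2]]^T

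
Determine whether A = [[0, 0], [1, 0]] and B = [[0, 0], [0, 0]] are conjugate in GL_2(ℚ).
Both have characteristic polynomial x^2, but the minimal polynomial of A is x^2 while the minimal polynomial of B is x. The minimal polynomial is a similarity invariant, so A and B are not similar.

No.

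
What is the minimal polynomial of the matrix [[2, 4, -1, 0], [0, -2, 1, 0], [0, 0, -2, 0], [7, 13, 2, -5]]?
m_A(x) = (x - 2)(x + 2)^2(x + 5)

The characteristic polynomial factors as (x - 2)(x + 2)^2(x + 5). The minimal polynomial is ∏(x - λ)^{k_λ} where k_λ is the size of the largest Jordan block at λ.

For λ = -5: rank(A + 5I) = 3, and the largest Jordan block has size 1 (the smallest k with rank((A + 5I)^k) = rank((A + 5I)^(k+1))).
For λ = -2: rank(A + 2I) = 3, and the largest Jordan block has size 2 (the smallest k with rank((A + 2I)^k) = rank((A + 2I)^(k+1))).
For λ = 2: rank(A - 2I) = 3, and the largest Jordan block has size 1 (the smallest k with rank((A - 2I)^k) = rank((A - 2I)^(k+1))).

So m_A(x) = (x - 2)(x + 2)^2(x + 5).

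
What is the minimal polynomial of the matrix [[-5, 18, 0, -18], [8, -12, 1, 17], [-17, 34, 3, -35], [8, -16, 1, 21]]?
m_A(x) = (x - 4)^2(x + 5)

The characteristic polynomial factors as (x - 4)^3(x + 5). The minimal polynomial is ∏(x - λ)^{k_λ} where k_λ is the size of the largest Jordan block at λ.

For λ = -5: rank(A + 5I) = 3, and the largest Jordan block has size 1 (the smallest k with rank((A + 5I)^k) = rank((A + 5I)^(k+1))).
For λ = 4: rank(A - 4I) = 2, and the largest Jordan block has size 2 (the smallest k with rank((A - 4I)^k) = rank((A - 4I)^(k+1))).

So m_A(x) = (x - 4)^2(x + 5).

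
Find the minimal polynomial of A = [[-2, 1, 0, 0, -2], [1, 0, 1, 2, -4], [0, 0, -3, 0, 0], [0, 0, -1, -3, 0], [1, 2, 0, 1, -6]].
The characteristic polynomial factors as (x + 2)(x + 3)^4. The minimal polynomial is ∏(x - λ)^{k_λ} where k_λ is the size of the largest Jordan block at λ.

For λ = -3: rank(A + 3I) = 3, and the largest Jordan block has size 3 (the smallest k with rank((A + 3I)^k) = rank((A + 3I)^(k+1))).
For λ = -2: rank(A + 2I) = 4, and the largest Jordan block has size 1 (the smallest k with rank((A + 2I)^k) = rank((A + 2I)^(k+1))).

So m_A(x) = (x + 2)(x + 3)^3.

m_A(x) = (x + 2)(x + 3)^3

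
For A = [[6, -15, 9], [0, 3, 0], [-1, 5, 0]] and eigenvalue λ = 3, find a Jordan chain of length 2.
We seek v_1 ∈ ker((A - 3I)^2) \ ker(A - 3I), then set v_{i+1} = (A - 3I) v_i.

One such chain is v_1 = [[9, -1, -5]]^T, v_2 = [[-3, 0, 1]]^T. Check: (A - 3I) v_2 = [[0, 0, 0]]^T = 0.

v_1 = [[9, -1, -5]]^T, v_2 = [[-3, 0, 1]]^T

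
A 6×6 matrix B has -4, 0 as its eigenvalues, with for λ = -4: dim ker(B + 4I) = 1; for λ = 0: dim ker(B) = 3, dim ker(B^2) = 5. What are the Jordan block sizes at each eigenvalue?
λ = -4: successive nullity increments [1] count blocks of size ≥ k; block sizes are [1].
λ = 0: successive nullity increments [3, 2] count blocks of size ≥ k; block sizes are [2, 2, 1].

Jordan blocks: (-4, 1), (0, 2), (0, 2), (0, 1)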